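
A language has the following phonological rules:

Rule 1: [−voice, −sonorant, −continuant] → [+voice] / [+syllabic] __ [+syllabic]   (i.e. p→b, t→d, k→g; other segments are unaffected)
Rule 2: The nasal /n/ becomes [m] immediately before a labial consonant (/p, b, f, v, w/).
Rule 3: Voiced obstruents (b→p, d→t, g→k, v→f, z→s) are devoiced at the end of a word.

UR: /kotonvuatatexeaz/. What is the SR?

Rule 1 (intervocalic voicing): /t/ is a voiceless stop between vowels /o/ and /o/, so it voices to [d]. /t/ is a voiceless stop between vowels /a/ and /a/, so it voices to [d]. /t/ is a voiceless stop between vowels /a/ and /e/, so it voices to [d]. /kotonvuatatexeaz/ → kodonvuadadexeaz.
Rule 2 (nasal place assimilation): /n/ precedes the labial consonant /v/, so it assimilates in place to [m]. /kodonvuadadexeaz/ → kodomvuadadexeaz.
Rule 3 (final devoicing): /z/ is a voiced obstruent in word-final position, so it devoices to [s]. /kodomvuadadexeaz/ → kodomvuadadexeas.

kodomvuadadexeas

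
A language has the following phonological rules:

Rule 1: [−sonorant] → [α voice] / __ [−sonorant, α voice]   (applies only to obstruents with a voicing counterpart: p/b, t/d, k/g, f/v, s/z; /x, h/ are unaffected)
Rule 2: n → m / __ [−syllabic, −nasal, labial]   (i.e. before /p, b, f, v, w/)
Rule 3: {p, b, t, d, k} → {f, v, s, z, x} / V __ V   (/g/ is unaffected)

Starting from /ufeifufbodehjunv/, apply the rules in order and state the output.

Rule 1 (regressive voicing assimilation): /f/ precedes the voiced obstruent /b/, so it voices to [v] by assimilation. /ufeifufbodehjunv/ → ufeifuvbodehjunv.
Rule 2 (nasal place assimilation): /n/ precedes the labial consonant /v/, so it assimilates in place to [m]. /ufeifuvbodehjunv/ → ufeifuvbodehjumv.
Rule 3 (intervocalic spirantization): /d/ is a stop between vowels /o/ and /e/, so it spirantizes to the fricative [z]. /ufeifuvbodehjumv/ → ufeifuvbozehjumv.

ufeifuvbozehjumv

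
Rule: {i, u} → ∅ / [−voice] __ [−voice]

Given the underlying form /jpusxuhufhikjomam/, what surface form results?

jpsxhfhkjomam

/u/ is a high vowel flanked by voiceless consonants /p/ and /s/, so it deletes.
/u/ is a high vowel flanked by voiceless consonants /x/ and /h/, so it deletes.
/u/ is a high vowel flanked by voiceless consonants /h/ and /f/, so it deletes.
/i/ is a high vowel flanked by voiceless consonants /h/ and /k/, so it deletes.
Surface form: [jpsxhfhkjomam].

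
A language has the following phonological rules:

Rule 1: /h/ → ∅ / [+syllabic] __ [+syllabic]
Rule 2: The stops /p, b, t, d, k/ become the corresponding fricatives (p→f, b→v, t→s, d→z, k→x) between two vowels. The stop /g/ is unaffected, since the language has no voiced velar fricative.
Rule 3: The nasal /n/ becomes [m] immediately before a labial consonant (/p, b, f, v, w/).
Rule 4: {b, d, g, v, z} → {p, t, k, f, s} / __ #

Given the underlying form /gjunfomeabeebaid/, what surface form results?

Rule 1 (intervocalic h-deletion): no segment meets the environment; /gjunfomeabeebaid/ is unchanged.
Rule 2 (intervocalic spirantization): /b/ is a stop between vowels /a/ and /e/, so it spirantizes to the fricative [v]. /b/ is a stop between vowels /e/ and /a/, so it spirantizes to the fricative [v]. /gjunfomeabeebaid/ → gjunfomeaveevaid.
Rule 3 (nasal place assimilation): /n/ precedes the labial consonant /f/, so it assimilates in place to [m]. /gjunfomeaveevaid/ → gjumfomeaveevaid.
Rule 4 (final devoicing): /d/ is a voiced obstruent in word-final position, so it devoices to [t]. /gjumfomeaveevaid/ → gjumfomeaveevait.

gjumfomeaveevait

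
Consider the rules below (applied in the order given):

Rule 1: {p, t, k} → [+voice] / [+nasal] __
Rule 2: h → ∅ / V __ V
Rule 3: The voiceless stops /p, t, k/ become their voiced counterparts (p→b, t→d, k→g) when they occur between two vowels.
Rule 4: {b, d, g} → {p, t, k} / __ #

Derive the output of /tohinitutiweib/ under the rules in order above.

toinidudiweip

Rule 1 (post-nasal voicing): no segment meets the environment; /tohinitutiweib/ is unchanged.
Rule 2 (intervocalic h-deletion): /h/ occurs between vowels /o/ and /i/, so it deletes. /tohinitutiweib/ → toinitutiweib.
Rule 3 (intervocalic voicing): /t/ is a voiceless stop between vowels /i/ and /u/, so it voices to [d]. /t/ is a voiceless stop between vowels /u/ and /i/, so it voices to [d]. /toinitutiweib/ → toinidudiweib.
Rule 4 (final devoicing): /b/ is a voiced stop in word-final position, so it devoices to [p]. /toinidudiweib/ → toinidudiweip.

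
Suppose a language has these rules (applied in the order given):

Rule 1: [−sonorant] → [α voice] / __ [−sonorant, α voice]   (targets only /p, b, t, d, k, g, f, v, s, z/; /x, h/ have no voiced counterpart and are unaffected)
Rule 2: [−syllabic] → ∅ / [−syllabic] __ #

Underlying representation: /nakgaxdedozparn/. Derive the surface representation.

naggaxdedospar

Rule 1 (regressive voicing assimilation): /k/ precedes the voiced obstruent /g/, so it voices to [g] by assimilation. /z/ precedes the voiceless obstruent /p/, so it devoices to [s] by assimilation. /nakgaxdedozparn/ → naggaxdedosparn.
Rule 2 (final cluster simplification): /n/ is the second consonant of a word-final cluster /rn/, so it deletes. /naggaxdedosparn/ → naggaxdedospar.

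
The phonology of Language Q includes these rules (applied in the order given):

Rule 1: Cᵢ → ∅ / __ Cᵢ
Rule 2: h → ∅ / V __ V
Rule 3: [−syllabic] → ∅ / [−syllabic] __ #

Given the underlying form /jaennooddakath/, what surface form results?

jaenoodakat

Rule 1 (degemination): /nn/ is a geminate; the first /n/ deletes. /dd/ is a geminate; the first /d/ deletes. /jaennooddakath/ → jaenoodakath.
Rule 2 (intervocalic h-deletion): no segment meets the environment; /jaenoodakath/ is unchanged.
Rule 3 (final cluster simplification): /h/ is the second consonant of a word-final cluster /th/, so it deletes. /jaenoodakath/ → jaenoodakat.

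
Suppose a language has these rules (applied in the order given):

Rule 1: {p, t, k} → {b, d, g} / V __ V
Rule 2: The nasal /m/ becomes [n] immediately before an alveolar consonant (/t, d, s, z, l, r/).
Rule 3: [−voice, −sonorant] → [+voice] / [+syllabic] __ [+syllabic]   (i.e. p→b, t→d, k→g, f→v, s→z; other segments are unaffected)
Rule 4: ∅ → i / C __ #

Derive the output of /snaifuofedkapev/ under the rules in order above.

snaivuovedkabevi

Rule 1 (intervocalic voicing): /p/ is a voiceless stop between vowels /a/ and /e/, so it voices to [b]. /snaifuofedkapev/ → snaifuofedkabev.
Rule 2 (nasal place assimilation): no segment meets the environment; /snaifuofedkabev/ is unchanged.
Rule 3 (intervocalic voicing): /f/ is a voiceless obstruent between vowels /i/ and /u/, so it voices to [v]. /f/ is a voiceless obstruent between vowels /o/ and /e/, so it voices to [v]. /snaifuofedkabev/ → snaivuovedkabev.
Rule 4 (final i-epenthesis): the form ends in the consonant /v/, so [i] is inserted word-finally. /snaivuovedkabev/ → snaivuovedkabevi.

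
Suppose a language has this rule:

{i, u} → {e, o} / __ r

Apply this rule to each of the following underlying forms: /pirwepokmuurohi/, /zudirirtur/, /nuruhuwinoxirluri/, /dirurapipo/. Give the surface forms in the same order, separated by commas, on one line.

perwepokmuorohi, zuderertor, noruhuwinoxerlori, derorapipo

/pirwepokmuurohi/: /i/ is a high vowel immediately before /r/, so it lowers to [e]. /u/ is a high vowel immediately before /r/, so it lowers to [o]. → [perwepokmuorohi].
/zudirirtur/: /i/ is a high vowel immediately before /r/, so it lowers to [e]. /i/ is a high vowel immediately before /r/, so it lowers to [e]. /u/ is a high vowel immediately before /r/, so it lowers to [o]. → [zuderertor].
/nuruhuwinoxirluri/: /u/ is a high vowel immediately before /r/, so it lowers to [o]. /i/ is a high vowel immediately before /r/, so it lowers to [e]. /u/ is a high vowel immediately before /r/, so it lowers to [o]. → [noruhuwinoxerlori].
/dirurapipo/: /i/ is a high vowel immediately before /r/, so it lowers to [e]. /u/ is a high vowel immediately before /r/, so it lowers to [o]. → [derorapipo].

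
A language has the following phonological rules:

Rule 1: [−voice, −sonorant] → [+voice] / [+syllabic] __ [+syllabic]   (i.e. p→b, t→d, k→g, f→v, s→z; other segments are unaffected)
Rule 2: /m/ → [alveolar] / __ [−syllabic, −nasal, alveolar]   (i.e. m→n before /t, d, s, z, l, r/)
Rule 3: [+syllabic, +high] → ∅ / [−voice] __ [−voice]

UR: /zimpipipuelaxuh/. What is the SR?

zimpibibuelaxh

Rule 1 (intervocalic voicing): /p/ is a voiceless obstruent between vowels /i/ and /i/, so it voices to [b]. /p/ is a voiceless obstruent between vowels /i/ and /u/, so it voices to [b]. /zimpipipuelaxuh/ → zimpibibuelaxuh.
Rule 2 (nasal place assimilation): no segment meets the environment; /zimpibibuelaxuh/ is unchanged.
Rule 3 (high vowel syncope): /u/ is a high vowel flanked by voiceless consonants /x/ and /h/, so it deletes. /zimpibibuelaxuh/ → zimpibibuelaxh.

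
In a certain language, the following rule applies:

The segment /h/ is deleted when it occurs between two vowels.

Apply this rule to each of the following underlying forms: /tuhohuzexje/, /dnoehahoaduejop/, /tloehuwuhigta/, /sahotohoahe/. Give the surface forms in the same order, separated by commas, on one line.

/tuhohuzexje/: /h/ occurs between vowels /u/ and /o/, so it deletes. /h/ occurs between vowels /o/ and /u/, so it deletes. → [tuouzexje].
/dnoehahoaduejop/: /h/ occurs between vowels /e/ and /a/, so it deletes. /h/ occurs between vowels /a/ and /o/, so it deletes. → [dnoeaoaduejop].
/tloehuwuhigta/: /h/ occurs between vowels /e/ and /u/, so it deletes. /h/ occurs between vowels /u/ and /i/, so it deletes. → [tloeuwuigta].
/sahotohoahe/: /h/ occurs between vowels /a/ and /o/, so it deletes. /h/ occurs between vowels /o/ and /o/, so it deletes. /h/ occurs between vowels /a/ and /e/, so it deletes. → [saotooae].

tuouzexje, dnoeaoaduejop, tloeuwuigta, saotooae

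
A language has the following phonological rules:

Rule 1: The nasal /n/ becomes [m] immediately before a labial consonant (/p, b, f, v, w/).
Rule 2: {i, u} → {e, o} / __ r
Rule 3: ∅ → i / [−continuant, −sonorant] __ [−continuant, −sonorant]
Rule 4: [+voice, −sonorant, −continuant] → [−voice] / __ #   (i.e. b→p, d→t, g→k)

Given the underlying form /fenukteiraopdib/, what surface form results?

Rule 1 (nasal place assimilation): no segment meets the environment; /fenukteiraopdib/ is unchanged.
Rule 2 (pre-rhotic lowering): /i/ is a high vowel immediately before /r/, so it lowers to [e]. /fenukteiraopdib/ → fenukteeraopdib.
Rule 3 (stop-cluster i-epenthesis): /k/ and /t/ form a stop–stop cluster, so [i] is inserted between them. /p/ and /d/ form a stop–stop cluster, so [i] is inserted between them. /fenukteeraopdib/ → fenukiteeraopidib.
Rule 4 (final devoicing): /b/ is a voiced stop in word-final position, so it devoices to [p]. /fenukiteeraopidib/ → fenukiteeraopidip.

fenukiteeraopidip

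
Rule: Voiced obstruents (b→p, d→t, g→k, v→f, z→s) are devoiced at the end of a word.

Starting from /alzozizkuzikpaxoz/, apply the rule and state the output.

/z/ is a voiced obstruent in word-final position, so it devoices to [s].
The other instances of /z/ do not occur in the required environment and remain unchanged.
Surface form: [alzozizkuzikpaxos].

alzozizkuzikpaxos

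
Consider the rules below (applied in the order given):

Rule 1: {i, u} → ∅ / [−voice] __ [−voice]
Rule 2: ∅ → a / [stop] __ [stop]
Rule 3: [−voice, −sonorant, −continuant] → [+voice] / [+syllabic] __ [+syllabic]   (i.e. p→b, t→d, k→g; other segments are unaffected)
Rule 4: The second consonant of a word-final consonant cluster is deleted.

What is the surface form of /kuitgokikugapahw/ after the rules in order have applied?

Rule 1 (high vowel syncope): /i/ is a high vowel flanked by voiceless consonants /k/ and /k/, so it deletes. /kuitgokikugapahw/ → kuitgokkugapahw.
Rule 2 (stop-cluster a-epenthesis): /t/ and /g/ form a stop–stop cluster, so [a] is inserted between them. /k/ and /k/ form a stop–stop cluster, so [a] is inserted between them. /kuitgokkugapahw/ → kuitagokakugapahw.
Rule 3 (intervocalic voicing): /t/ is a voiceless stop between vowels /i/ and /a/, so it voices to [d]. /k/ is a voiceless stop between vowels /o/ and /a/, so it voices to [g]. /k/ is a voiceless stop between vowels /a/ and /u/, so it voices to [g]. /p/ is a voiceless stop between vowels /a/ and /a/, so it voices to [b]. /kuitagokakugapahw/ → kuidagogagugabahw.
Rule 4 (final cluster simplification): /w/ is the second consonant of a word-final cluster /hw/, so it deletes. /kuidagogagugabahw/ → kuidagogagugabah.

kuidagogagugabah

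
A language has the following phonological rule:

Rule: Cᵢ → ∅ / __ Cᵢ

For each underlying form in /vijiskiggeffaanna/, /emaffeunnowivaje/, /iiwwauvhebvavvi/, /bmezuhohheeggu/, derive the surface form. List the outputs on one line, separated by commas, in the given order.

/vijiskiggeffaanna/: /gg/ is a geminate; the first /g/ deletes. /ff/ is a geminate; the first /f/ deletes. /nn/ is a geminate; the first /n/ deletes. → [vijiskigefaana].
/emaffeunnowivaje/: /ff/ is a geminate; the first /f/ deletes. /nn/ is a geminate; the first /n/ deletes. → [emafeunowivaje].
/iiwwauvhebvavvi/: /ww/ is a geminate; the first /w/ deletes. /vv/ is a geminate; the first /v/ deletes. → [iiwauvhebvavi].
/bmezuhohheeggu/: /hh/ is a geminate; the first /h/ deletes. /gg/ is a geminate; the first /g/ deletes. → [bmezuhoheegu].

vijiskigefaana, emafeunowivaje, iiwauvhebvavi, bmezuhoheegu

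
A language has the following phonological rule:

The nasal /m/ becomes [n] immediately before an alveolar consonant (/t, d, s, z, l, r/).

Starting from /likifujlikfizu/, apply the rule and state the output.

No segment of /likifujlikfizu/ meets the structural description of the rule, so the form surfaces unchanged.

likifujlikfizu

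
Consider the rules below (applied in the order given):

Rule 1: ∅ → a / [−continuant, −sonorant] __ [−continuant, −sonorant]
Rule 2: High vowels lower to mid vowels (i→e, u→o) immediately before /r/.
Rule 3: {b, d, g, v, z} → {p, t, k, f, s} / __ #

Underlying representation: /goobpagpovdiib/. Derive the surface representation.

goobapagapovdiip

Rule 1 (stop-cluster a-epenthesis): /b/ and /p/ form a stop–stop cluster, so [a] is inserted between them. /g/ and /p/ form a stop–stop cluster, so [a] is inserted between them. /goobpagpovdiib/ → goobapagapovdiib.
Rule 2 (pre-rhotic lowering): no segment meets the environment; /goobapagapovdiib/ is unchanged.
Rule 3 (final devoicing): /b/ is a voiced obstruent in word-final position, so it devoices to [p]. /goobapagapovdiib/ → goobapagapovdiip.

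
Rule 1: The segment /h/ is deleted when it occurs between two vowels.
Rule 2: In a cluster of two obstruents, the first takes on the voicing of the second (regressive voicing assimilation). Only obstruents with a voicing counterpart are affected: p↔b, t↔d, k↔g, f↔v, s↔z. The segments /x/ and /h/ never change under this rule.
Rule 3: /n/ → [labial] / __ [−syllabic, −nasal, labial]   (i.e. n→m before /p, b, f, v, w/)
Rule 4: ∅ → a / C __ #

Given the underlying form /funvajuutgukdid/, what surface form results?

Rule 1 (intervocalic h-deletion): no segment meets the environment; /funvajuutgukdid/ is unchanged.
Rule 2 (regressive voicing assimilation): /t/ precedes the voiced obstruent /g/, so it voices to [d] by assimilation. /k/ precedes the voiced obstruent /d/, so it voices to [g] by assimilation. /funvajuutgukdid/ → funvajuudgugdid.
Rule 3 (nasal place assimilation): /n/ precedes the labial consonant /v/, so it assimilates in place to [m]. /funvajuudgugdid/ → fumvajuudgugdid.
Rule 4 (final a-epenthesis): the form ends in the consonant /d/, so [a] is inserted word-finally. /fumvajuudgugdid/ → fumvajuudgugdida.

fumvajuudgugdida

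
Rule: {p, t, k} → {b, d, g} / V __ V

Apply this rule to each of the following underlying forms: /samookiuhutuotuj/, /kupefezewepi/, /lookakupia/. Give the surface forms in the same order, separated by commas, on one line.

/samookiuhutuotuj/: /k/ is a voiceless stop between vowels /o/ and /i/, so it voices to [g]. /t/ is a voiceless stop between vowels /u/ and /u/, so it voices to [d]. /t/ is a voiceless stop between vowels /o/ and /u/, so it voices to [d]. → [samoogiuhuduoduj].
/kupefezewepi/: /p/ is a voiceless stop between vowels /u/ and /e/, so it voices to [b]. /p/ is a voiceless stop between vowels /e/ and /i/, so it voices to [b]. → [kubefezewebi].
/lookakupia/: /k/ is a voiceless stop between vowels /o/ and /a/, so it voices to [g]. /k/ is a voiceless stop between vowels /a/ and /u/, so it voices to [g]. /p/ is a voiceless stop between vowels /u/ and /i/, so it voices to [b]. → [loogagubia].

samoogiuhuduoduj, kubefezewebi, loogagubia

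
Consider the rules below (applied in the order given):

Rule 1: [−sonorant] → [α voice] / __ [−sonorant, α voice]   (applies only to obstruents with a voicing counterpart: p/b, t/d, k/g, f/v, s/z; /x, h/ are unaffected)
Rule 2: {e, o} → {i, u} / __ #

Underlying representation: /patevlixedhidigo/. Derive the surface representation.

Rule 1 (regressive voicing assimilation): /d/ precedes the voiceless obstruent /h/, so it devoices to [t] by assimilation. /patevlixedhidigo/ → patevlixethidigo.
Rule 2 (final vowel raising): /o/ is a mid vowel in word-final position, so it raises to [u]. /patevlixethidigo/ → patevlixethidigu.

patevlixethidigu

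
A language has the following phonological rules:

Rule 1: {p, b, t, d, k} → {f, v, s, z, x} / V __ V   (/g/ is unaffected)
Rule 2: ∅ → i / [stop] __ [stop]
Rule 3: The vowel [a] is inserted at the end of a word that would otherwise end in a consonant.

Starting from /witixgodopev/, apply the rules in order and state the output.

Rule 1 (intervocalic spirantization): /t/ is a stop between vowels /i/ and /i/, so it spirantizes to the fricative [s]. /d/ is a stop between vowels /o/ and /o/, so it spirantizes to the fricative [z]. /p/ is a stop between vowels /o/ and /e/, so it spirantizes to the fricative [f]. /witixgodopev/ → wisixgozofev.
Rule 2 (stop-cluster i-epenthesis): no segment meets the environment; /wisixgozofev/ is unchanged.
Rule 3 (final a-epenthesis): the form ends in the consonant /v/, so [a] is inserted word-finally. /wisixgozofev/ → wisixgozofeva.

wisixgozofeva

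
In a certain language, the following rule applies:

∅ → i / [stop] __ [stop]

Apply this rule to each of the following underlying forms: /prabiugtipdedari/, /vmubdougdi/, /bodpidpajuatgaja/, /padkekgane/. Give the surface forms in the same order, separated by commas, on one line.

/prabiugtipdedari/: /g/ and /t/ form a stop–stop cluster, so [i] is inserted between them. /p/ and /d/ form a stop–stop cluster, so [i] is inserted between them. → [prabiugitipidedari].
/vmubdougdi/: /b/ and /d/ form a stop–stop cluster, so [i] is inserted between them. /g/ and /d/ form a stop–stop cluster, so [i] is inserted between them. → [vmubidougidi].
/bodpidpajuatgaja/: /d/ and /p/ form a stop–stop cluster, so [i] is inserted between them. /d/ and /p/ form a stop–stop cluster, so [i] is inserted between them. /t/ and /g/ form a stop–stop cluster, so [i] is inserted between them. → [bodipidipajuatigaja].
/padkekgane/: /d/ and /k/ form a stop–stop cluster, so [i] is inserted between them. /k/ and /g/ form a stop–stop cluster, so [i] is inserted between them. → [padikekigane].

prabiugitipidedari, vmubidougidi, bodipidipajuatigaja, padikekigane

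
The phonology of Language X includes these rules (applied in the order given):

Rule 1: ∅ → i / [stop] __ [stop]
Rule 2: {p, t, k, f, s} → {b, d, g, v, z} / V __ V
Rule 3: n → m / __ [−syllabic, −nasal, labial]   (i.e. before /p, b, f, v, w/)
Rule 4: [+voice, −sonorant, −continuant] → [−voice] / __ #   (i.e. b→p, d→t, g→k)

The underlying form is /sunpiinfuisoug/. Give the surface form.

Rule 1 (stop-cluster i-epenthesis): no segment meets the environment; /sunpiinfuisoug/ is unchanged.
Rule 2 (intervocalic voicing): /s/ is a voiceless obstruent between vowels /i/ and /o/, so it voices to [z]. /sunpiinfuisoug/ → sunpiinfuizoug.
Rule 3 (nasal place assimilation): /n/ precedes the labial consonant /p/, so it assimilates in place to [m]. /n/ precedes the labial consonant /f/, so it assimilates in place to [m]. /sunpiinfuizoug/ → sumpiimfuizoug.
Rule 4 (final devoicing): /g/ is a voiced stop in word-final position, so it devoices to [k]. /sumpiimfuizoug/ → sumpiimfuizouk.

sumpiimfuizouk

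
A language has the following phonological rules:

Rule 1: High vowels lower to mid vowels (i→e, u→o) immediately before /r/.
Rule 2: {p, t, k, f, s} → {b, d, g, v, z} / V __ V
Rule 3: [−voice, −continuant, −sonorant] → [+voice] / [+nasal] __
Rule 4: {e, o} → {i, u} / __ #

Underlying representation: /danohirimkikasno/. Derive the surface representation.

Rule 1 (pre-rhotic lowering): /i/ is a high vowel immediately before /r/, so it lowers to [e]. /danohirimkikasno/ → danoherimkikasno.
Rule 2 (intervocalic voicing): /k/ is a voiceless obstruent between vowels /i/ and /a/, so it voices to [g]. /danoherimkikasno/ → danoherimkigasno.
Rule 3 (post-nasal voicing): /k/ is a voiceless stop immediately after the nasal /m/, so it voices to [g]. /danoherimkigasno/ → danoherimgigasno.
Rule 4 (final vowel raising): /o/ is a mid vowel in word-final position, so it raises to [u]. /danoherimgigasno/ → danoherimgigasnu.

danoherimgigasnu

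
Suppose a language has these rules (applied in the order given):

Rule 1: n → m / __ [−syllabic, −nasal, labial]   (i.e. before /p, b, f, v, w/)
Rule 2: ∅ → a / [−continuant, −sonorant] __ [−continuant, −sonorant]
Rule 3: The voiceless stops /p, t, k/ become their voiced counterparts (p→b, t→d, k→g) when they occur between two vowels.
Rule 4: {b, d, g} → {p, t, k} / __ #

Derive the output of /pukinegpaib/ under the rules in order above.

puginegabaip

Rule 1 (nasal place assimilation): no segment meets the environment; /pukinegpaib/ is unchanged.
Rule 2 (stop-cluster a-epenthesis): /g/ and /p/ form a stop–stop cluster, so [a] is inserted between them. /pukinegpaib/ → pukinegapaib.
Rule 3 (intervocalic voicing): /k/ is a voiceless stop between vowels /u/ and /i/, so it voices to [g]. /p/ is a voiceless stop between vowels /a/ and /a/, so it voices to [b]. /pukinegapaib/ → puginegabaib.
Rule 4 (final devoicing): /b/ is a voiced stop in word-final position, so it devoices to [p]. /puginegabaib/ → puginegabaip.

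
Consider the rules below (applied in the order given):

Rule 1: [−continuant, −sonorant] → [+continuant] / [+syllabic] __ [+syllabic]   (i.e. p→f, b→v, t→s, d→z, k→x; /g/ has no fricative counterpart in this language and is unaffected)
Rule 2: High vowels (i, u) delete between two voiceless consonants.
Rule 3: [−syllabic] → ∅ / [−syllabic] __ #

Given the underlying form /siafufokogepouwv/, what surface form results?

siaffoxogefouw

Rule 1 (intervocalic spirantization): /k/ is a stop between vowels /o/ and /o/, so it spirantizes to the fricative [x]. /p/ is a stop between vowels /e/ and /o/, so it spirantizes to the fricative [f]. /siafufokogepouwv/ → siafufoxogefouwv.
Rule 2 (high vowel syncope): /u/ is a high vowel flanked by voiceless consonants /f/ and /f/, so it deletes. /siafufoxogefouwv/ → siaffoxogefouwv.
Rule 3 (final cluster simplification): /v/ is the second consonant of a word-final cluster /wv/, so it deletes. /siaffoxogefouwv/ → siaffoxogefouw.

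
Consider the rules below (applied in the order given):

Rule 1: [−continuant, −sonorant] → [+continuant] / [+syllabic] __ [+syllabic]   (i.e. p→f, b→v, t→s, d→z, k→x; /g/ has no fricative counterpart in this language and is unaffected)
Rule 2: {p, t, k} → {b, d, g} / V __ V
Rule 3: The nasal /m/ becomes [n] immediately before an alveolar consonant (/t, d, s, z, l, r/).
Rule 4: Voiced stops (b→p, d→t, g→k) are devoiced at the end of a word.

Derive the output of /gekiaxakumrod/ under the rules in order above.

Rule 1 (intervocalic spirantization): /k/ is a stop between vowels /e/ and /i/, so it spirantizes to the fricative [x]. /k/ is a stop between vowels /a/ and /u/, so it spirantizes to the fricative [x]. /gekiaxakumrod/ → gexiaxaxumrod.
Rule 2 (intervocalic voicing): no segment meets the environment; /gexiaxaxumrod/ is unchanged.
Rule 3 (nasal place assimilation): /m/ precedes the alveolar consonant /r/, so it assimilates in place to [n]. /gexiaxaxumrod/ → gexiaxaxunrod.
Rule 4 (final devoicing): /d/ is a voiced stop in word-final position, so it devoices to [t]. /gexiaxaxunrod/ → gexiaxaxunrot.

gexiaxaxunrot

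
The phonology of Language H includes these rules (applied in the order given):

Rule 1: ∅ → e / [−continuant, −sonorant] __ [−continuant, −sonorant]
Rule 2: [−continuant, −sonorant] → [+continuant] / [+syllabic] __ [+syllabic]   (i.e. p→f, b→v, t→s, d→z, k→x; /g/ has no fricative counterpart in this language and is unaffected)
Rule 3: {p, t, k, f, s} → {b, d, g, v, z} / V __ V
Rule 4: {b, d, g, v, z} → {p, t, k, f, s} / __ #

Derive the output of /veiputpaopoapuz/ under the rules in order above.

veivuzevaovoavus

Rule 1 (stop-cluster e-epenthesis): /t/ and /p/ form a stop–stop cluster, so [e] is inserted between them. /veiputpaopoapuz/ → veiputepaopoapuz.
Rule 2 (intervocalic spirantization): /p/ is a stop between vowels /i/ and /u/, so it spirantizes to the fricative [f]. /t/ is a stop between vowels /u/ and /e/, so it spirantizes to the fricative [s]. /p/ is a stop between vowels /e/ and /a/, so it spirantizes to the fricative [f]. /p/ is a stop between vowels /o/ and /o/, so it spirantizes to the fricative [f]. /p/ is a stop between vowels /a/ and /u/, so it spirantizes to the fricative [f]. /veiputepaopoapuz/ → veifusefaofoafuz.
Rule 3 (intervocalic voicing): /f/ is a voiceless obstruent between vowels /i/ and /u/, so it voices to [v]. /s/ is a voiceless obstruent between vowels /u/ and /e/, so it voices to [z]. /f/ is a voiceless obstruent between vowels /e/ and /a/, so it voices to [v]. /f/ is a voiceless obstruent between vowels /o/ and /o/, so it voices to [v]. /f/ is a voiceless obstruent between vowels /a/ and /u/, so it voices to [v]. /veifusefaofoafuz/ → veivuzevaovoavuz.
Rule 4 (final devoicing): /z/ is a voiced obstruent in word-final position, so it devoices to [s]. /veivuzevaovoavuz/ → veivuzevaovoavus.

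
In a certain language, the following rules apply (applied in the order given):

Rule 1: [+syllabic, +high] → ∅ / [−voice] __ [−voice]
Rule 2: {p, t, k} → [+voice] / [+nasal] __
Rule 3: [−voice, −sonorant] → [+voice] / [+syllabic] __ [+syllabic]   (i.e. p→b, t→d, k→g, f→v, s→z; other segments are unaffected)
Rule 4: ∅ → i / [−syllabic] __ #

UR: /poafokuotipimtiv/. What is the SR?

Rule 1 (high vowel syncope): /i/ is a high vowel flanked by voiceless consonants /t/ and /p/, so it deletes. /poafokuotipimtiv/ → poafokuotpimtiv.
Rule 2 (post-nasal voicing): /t/ is a voiceless stop immediately after the nasal /m/, so it voices to [d]. /poafokuotpimtiv/ → poafokuotpimdiv.
Rule 3 (intervocalic voicing): /f/ is a voiceless obstruent between vowels /a/ and /o/, so it voices to [v]. /k/ is a voiceless obstruent between vowels /o/ and /u/, so it voices to [g]. /poafokuotpimdiv/ → poavoguotpimdiv.
Rule 4 (final i-epenthesis): the form ends in the consonant /v/, so [i] is inserted word-finally. /poavoguotpimdiv/ → poavoguotpimdivi.

poavoguotpimdivi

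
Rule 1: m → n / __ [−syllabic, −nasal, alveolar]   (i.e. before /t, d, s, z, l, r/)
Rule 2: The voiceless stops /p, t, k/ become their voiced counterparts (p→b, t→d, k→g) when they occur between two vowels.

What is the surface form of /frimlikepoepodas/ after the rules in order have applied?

frinligeboebodas

Rule 1 (nasal place assimilation): /m/ precedes the alveolar consonant /l/, so it assimilates in place to [n]. /frimlikepoepodas/ → frinlikepoepodas.
Rule 2 (intervocalic voicing): /k/ is a voiceless stop between vowels /i/ and /e/, so it voices to [g]. /p/ is a voiceless stop between vowels /e/ and /o/, so it voices to [b]. /p/ is a voiceless stop between vowels /e/ and /o/, so it voices to [b]. /frinlikepoepodas/ → frinligeboebodas.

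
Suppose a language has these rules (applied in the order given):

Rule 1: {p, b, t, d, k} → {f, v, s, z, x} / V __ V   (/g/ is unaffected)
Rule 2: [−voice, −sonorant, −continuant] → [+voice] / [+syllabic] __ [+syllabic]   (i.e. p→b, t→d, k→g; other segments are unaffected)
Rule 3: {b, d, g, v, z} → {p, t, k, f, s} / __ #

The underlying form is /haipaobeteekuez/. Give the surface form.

haifaoveseexues

Rule 1 (intervocalic spirantization): /p/ is a stop between vowels /i/ and /a/, so it spirantizes to the fricative [f]. /b/ is a stop between vowels /o/ and /e/, so it spirantizes to the fricative [v]. /t/ is a stop between vowels /e/ and /e/, so it spirantizes to the fricative [s]. /k/ is a stop between vowels /e/ and /u/, so it spirantizes to the fricative [x]. /haipaobeteekuez/ → haifaoveseexuez.
Rule 2 (intervocalic voicing): no segment meets the environment; /haifaoveseexuez/ is unchanged.
Rule 3 (final devoicing): /z/ is a voiced obstruent in word-final position, so it devoices to [s]. /haifaoveseexuez/ → haifaoveseexues.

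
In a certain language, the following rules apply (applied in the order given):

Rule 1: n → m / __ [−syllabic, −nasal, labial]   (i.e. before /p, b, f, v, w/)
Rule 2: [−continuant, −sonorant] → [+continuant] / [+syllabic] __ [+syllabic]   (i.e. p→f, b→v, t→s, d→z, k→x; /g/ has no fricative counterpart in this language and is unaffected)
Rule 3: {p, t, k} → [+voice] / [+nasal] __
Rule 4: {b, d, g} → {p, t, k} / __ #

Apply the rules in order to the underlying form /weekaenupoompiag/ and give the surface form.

Rule 1 (nasal place assimilation): no segment meets the environment; /weekaenupoompiag/ is unchanged.
Rule 2 (intervocalic spirantization): /k/ is a stop between vowels /e/ and /a/, so it spirantizes to the fricative [x]. /p/ is a stop between vowels /u/ and /o/, so it spirantizes to the fricative [f]. /weekaenupoompiag/ → weexaenufoompiag.
Rule 3 (post-nasal voicing): /p/ is a voiceless stop immediately after the nasal /m/, so it voices to [b]. /weexaenufoompiag/ → weexaenufoombiag.
Rule 4 (final devoicing): /g/ is a voiced stop in word-final position, so it devoices to [k]. /weexaenufoombiag/ → weexaenufoombiak.

weexaenufoombiak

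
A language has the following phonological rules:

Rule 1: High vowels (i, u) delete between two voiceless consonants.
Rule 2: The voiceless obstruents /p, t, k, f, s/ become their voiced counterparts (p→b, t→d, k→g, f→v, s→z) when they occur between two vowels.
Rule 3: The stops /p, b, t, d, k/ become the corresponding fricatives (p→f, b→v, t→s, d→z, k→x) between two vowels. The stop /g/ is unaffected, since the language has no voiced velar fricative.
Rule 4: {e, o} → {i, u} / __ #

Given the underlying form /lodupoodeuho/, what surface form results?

Rule 1 (high vowel syncope): no segment meets the environment; /lodupoodeuho/ is unchanged.
Rule 2 (intervocalic voicing): /p/ is a voiceless obstruent between vowels /u/ and /o/, so it voices to [b]. /lodupoodeuho/ → loduboodeuho.
Rule 3 (intervocalic spirantization): /d/ is a stop between vowels /o/ and /u/, so it spirantizes to the fricative [z]. /b/ is a stop between vowels /u/ and /o/, so it spirantizes to the fricative [v]. /d/ is a stop between vowels /o/ and /e/, so it spirantizes to the fricative [z]. /loduboodeuho/ → lozuvoozeuho.
Rule 4 (final vowel raising): /o/ is a mid vowel in word-final position, so it raises to [u]. /lozuvoozeuho/ → lozuvoozeuhu.

lozuvoozeuhu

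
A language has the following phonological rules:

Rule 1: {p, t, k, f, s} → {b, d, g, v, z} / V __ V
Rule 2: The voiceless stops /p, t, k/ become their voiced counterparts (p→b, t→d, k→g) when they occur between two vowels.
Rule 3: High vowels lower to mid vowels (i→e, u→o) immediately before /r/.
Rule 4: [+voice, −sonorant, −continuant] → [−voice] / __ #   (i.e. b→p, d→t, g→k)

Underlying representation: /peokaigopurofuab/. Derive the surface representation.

Rule 1 (intervocalic voicing): /k/ is a voiceless obstruent between vowels /o/ and /a/, so it voices to [g]. /p/ is a voiceless obstruent between vowels /o/ and /u/, so it voices to [b]. /f/ is a voiceless obstruent between vowels /o/ and /u/, so it voices to [v]. /peokaigopurofuab/ → peogaigoburovuab.
Rule 2 (intervocalic voicing): no segment meets the environment; /peogaigoburovuab/ is unchanged.
Rule 3 (pre-rhotic lowering): /u/ is a high vowel immediately before /r/, so it lowers to [o]. /peogaigoburovuab/ → peogaigoborovuab.
Rule 4 (final devoicing): /b/ is a voiced stop in word-final position, so it devoices to [p]. /peogaigoborovuab/ → peogaigoborovuap.

peogaigoborovuap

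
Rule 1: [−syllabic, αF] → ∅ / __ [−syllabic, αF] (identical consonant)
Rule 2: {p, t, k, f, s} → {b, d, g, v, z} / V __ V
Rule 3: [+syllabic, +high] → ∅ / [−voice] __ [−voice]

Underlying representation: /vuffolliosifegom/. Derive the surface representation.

Rule 1 (degemination): /ff/ is a geminate; the first /f/ deletes. /ll/ is a geminate; the first /l/ deletes. /vuffolliosifegom/ → vufoliosifegom.
Rule 2 (intervocalic voicing): /f/ is a voiceless obstruent between vowels /u/ and /o/, so it voices to [v]. /s/ is a voiceless obstruent between vowels /o/ and /i/, so it voices to [z]. /f/ is a voiceless obstruent between vowels /i/ and /e/, so it voices to [v]. /vufoliosifegom/ → vuvoliozivegom.
Rule 3 (high vowel syncope): no segment meets the environment; /vuvoliozivegom/ is unchanged.

vuvoliozivegom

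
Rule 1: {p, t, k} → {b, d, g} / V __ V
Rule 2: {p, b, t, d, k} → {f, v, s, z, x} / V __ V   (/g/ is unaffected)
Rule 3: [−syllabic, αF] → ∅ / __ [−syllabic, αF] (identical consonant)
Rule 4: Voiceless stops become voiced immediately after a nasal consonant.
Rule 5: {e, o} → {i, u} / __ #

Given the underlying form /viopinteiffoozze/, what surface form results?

Rule 1 (intervocalic voicing): /p/ is a voiceless stop between vowels /o/ and /i/, so it voices to [b]. /viopinteiffoozze/ → viobinteiffoozze.
Rule 2 (intervocalic spirantization): /b/ is a stop between vowels /o/ and /i/, so it spirantizes to the fricative [v]. /viobinteiffoozze/ → viovinteiffoozze.
Rule 3 (degemination): /ff/ is a geminate; the first /f/ deletes. /zz/ is a geminate; the first /z/ deletes. /viovinteiffoozze/ → viovinteifooze.
Rule 4 (post-nasal voicing): /t/ is a voiceless stop immediately after the nasal /n/, so it voices to [d]. /viovinteifooze/ → viovindeifooze.
Rule 5 (final vowel raising): /e/ is a mid vowel in word-final position, so it raises to [i]. /viovindeifooze/ → viovindeifoozi.

viovindeifoozi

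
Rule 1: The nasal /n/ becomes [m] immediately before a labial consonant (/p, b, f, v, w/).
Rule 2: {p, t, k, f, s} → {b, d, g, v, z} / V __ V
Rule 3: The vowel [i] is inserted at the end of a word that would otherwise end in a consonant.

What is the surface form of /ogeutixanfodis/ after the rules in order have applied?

ogeudixamfodisi

Rule 1 (nasal place assimilation): /n/ precedes the labial consonant /f/, so it assimilates in place to [m]. /ogeutixanfodis/ → ogeutixamfodis.
Rule 2 (intervocalic voicing): /t/ is a voiceless obstruent between vowels /u/ and /i/, so it voices to [d]. /ogeutixamfodis/ → ogeudixamfodis.
Rule 3 (final i-epenthesis): the form ends in the consonant /s/, so [i] is inserted word-finally. /ogeudixamfodis/ → ogeudixamfodisi.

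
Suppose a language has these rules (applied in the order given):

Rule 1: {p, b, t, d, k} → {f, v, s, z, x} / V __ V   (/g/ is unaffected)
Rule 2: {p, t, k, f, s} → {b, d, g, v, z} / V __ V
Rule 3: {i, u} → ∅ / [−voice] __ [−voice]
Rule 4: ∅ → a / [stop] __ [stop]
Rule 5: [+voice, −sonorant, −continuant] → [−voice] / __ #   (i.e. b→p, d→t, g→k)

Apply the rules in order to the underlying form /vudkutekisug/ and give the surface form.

Rule 1 (intervocalic spirantization): /t/ is a stop between vowels /u/ and /e/, so it spirantizes to the fricative [s]. /k/ is a stop between vowels /e/ and /i/, so it spirantizes to the fricative [x]. /vudkutekisug/ → vudkusexisug.
Rule 2 (intervocalic voicing): /s/ is a voiceless obstruent between vowels /u/ and /e/, so it voices to [z]. /s/ is a voiceless obstruent between vowels /i/ and /u/, so it voices to [z]. /vudkusexisug/ → vudkuzexizug.
Rule 3 (high vowel syncope): no segment meets the environment; /vudkuzexizug/ is unchanged.
Rule 4 (stop-cluster a-epenthesis): /d/ and /k/ form a stop–stop cluster, so [a] is inserted between them. /vudkuzexizug/ → vudakuzexizug.
Rule 5 (final devoicing): /g/ is a voiced stop in word-final position, so it devoices to [k]. /vudakuzexizug/ → vudakuzexizuk.

vudakuzexizuk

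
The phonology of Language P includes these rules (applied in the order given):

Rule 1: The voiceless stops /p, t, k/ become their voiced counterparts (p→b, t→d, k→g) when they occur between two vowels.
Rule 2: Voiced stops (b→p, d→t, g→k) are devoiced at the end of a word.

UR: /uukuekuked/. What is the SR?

Rule 1 (intervocalic voicing): /k/ is a voiceless stop between vowels /u/ and /u/, so it voices to [g]. /k/ is a voiceless stop between vowels /e/ and /u/, so it voices to [g]. /k/ is a voiceless stop between vowels /u/ and /e/, so it voices to [g]. /uukuekuked/ → uugueguged.
Rule 2 (final devoicing): /d/ is a voiced stop in word-final position, so it devoices to [t]. /uugueguged/ → uugueguget.

uugueguget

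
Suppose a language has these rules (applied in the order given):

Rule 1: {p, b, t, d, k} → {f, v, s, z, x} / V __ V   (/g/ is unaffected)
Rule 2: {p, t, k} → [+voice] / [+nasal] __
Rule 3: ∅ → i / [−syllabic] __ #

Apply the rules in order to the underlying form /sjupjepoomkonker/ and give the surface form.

sjupjefoomgongeri

Rule 1 (intervocalic spirantization): /p/ is a stop between vowels /e/ and /o/, so it spirantizes to the fricative [f]. /sjupjepoomkonker/ → sjupjefoomkonker.
Rule 2 (post-nasal voicing): /k/ is a voiceless stop immediately after the nasal /m/, so it voices to [g]. /k/ is a voiceless stop immediately after the nasal /n/, so it voices to [g]. /sjupjefoomkonker/ → sjupjefoomgonger.
Rule 3 (final i-epenthesis): the form ends in the consonant /r/, so [i] is inserted word-finally. /sjupjefoomgonger/ → sjupjefoomgongeri.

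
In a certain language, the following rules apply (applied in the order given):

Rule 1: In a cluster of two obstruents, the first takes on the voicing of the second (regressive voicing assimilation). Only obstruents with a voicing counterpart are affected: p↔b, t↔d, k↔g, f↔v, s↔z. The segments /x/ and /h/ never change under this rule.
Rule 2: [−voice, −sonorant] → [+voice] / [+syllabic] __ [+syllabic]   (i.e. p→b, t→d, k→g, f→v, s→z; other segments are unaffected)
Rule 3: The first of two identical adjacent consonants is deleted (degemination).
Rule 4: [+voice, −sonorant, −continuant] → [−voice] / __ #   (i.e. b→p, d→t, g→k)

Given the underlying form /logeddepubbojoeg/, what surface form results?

logedebubojoek

Rule 1 (regressive voicing assimilation): no segment meets the environment; /logeddepubbojoeg/ is unchanged.
Rule 2 (intervocalic voicing): /p/ is a voiceless obstruent between vowels /e/ and /u/, so it voices to [b]. /logeddepubbojoeg/ → logeddebubbojoeg.
Rule 3 (degemination): /dd/ is a geminate; the first /d/ deletes. /bb/ is a geminate; the first /b/ deletes. /logeddebubbojoeg/ → logedebubojoeg.
Rule 4 (final devoicing): /g/ is a voiced stop in word-final position, so it devoices to [k]. /logedebubojoeg/ → logedebubojoek.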